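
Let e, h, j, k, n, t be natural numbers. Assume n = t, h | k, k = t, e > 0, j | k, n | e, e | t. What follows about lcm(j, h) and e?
lcm(j, h) ≤ e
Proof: n = t and n | e, so t | e. From e | t, t = e. k = t, so k = e. j | k and h | k, hence lcm(j, h) | k. k = e, so lcm(j, h) | e. Since e > 0, lcm(j, h) ≤ e.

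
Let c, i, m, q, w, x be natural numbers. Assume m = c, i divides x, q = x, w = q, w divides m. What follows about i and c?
i divides c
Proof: From w = q and w divides m, q divides m. q = x, so x divides m. i divides x, so i divides m. Since m = c, i divides c.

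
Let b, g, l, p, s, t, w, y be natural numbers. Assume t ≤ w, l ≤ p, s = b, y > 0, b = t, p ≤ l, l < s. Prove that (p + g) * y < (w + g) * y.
l ≤ p and p ≤ l, so l = p. s = b and b = t, therefore s = t. l < s, so l < t. Since l = p, p < t. Because t ≤ w, p < w. Then p + g < w + g. Because y > 0, (p + g) * y < (w + g) * y.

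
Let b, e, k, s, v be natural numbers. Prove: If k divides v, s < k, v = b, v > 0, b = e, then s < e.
v = b and b = e, so v = e. Since k divides v and v > 0, k ≤ v. Since s < k, s < v. v = e, so s < e.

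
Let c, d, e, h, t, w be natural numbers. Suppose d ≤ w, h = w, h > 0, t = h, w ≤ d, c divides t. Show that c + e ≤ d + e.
From w ≤ d and d ≤ w, w = d. h = w, so h = d. t = h and c divides t, thus c divides h. Since h > 0, c ≤ h. Since h = d, c ≤ d. Then c + e ≤ d + e.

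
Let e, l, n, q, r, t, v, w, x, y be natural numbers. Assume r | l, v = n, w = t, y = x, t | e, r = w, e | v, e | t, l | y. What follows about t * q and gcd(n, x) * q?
t * q | gcd(n, x) * q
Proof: From e | t and t | e, e = t. e | v, so t | v. Since v = n, t | n. From r = w and w = t, r = t. r | l, so t | l. y = x and l | y, thus l | x. t | l, so t | x. From t | n, t | gcd(n, x). Then t * q | gcd(n, x) * q.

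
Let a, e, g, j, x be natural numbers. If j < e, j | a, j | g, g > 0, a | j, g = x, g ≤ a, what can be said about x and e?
x < e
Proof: Because j | g and g > 0, j ≤ g. a | j and j | a, therefore a = j. Since g ≤ a, g ≤ j. j ≤ g, so j = g. g = x, so j = x. j < e, so x < e.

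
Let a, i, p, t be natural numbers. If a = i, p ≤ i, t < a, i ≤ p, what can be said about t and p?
t < p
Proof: i ≤ p and p ≤ i, thus i = p. a = i, so a = p. Since t < a, t < p.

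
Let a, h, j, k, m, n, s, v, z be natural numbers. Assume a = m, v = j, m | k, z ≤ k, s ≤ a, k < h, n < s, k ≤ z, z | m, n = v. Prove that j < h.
n = v and v = j, hence n = j. a = m and s ≤ a, hence s ≤ m. From n < s, n < m. Since z ≤ k and k ≤ z, z = k. Since z | m, k | m. m | k, so k = m. From k < h, m < h. Since n < m, n < h. Since n = j, j < h.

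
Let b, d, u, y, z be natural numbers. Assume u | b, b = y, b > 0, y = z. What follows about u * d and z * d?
u * d ≤ z * d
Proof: From u | b and b > 0, u ≤ b. Since b = y, u ≤ y. y = z, so u ≤ z. Then u * d ≤ z * d.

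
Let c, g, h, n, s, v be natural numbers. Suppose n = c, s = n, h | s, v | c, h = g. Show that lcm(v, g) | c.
Since s = n and n = c, s = c. Since h | s, h | c. h = g, so g | c. Since v | c, lcm(v, g) | c.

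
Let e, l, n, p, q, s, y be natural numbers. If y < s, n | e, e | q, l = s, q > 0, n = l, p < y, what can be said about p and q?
p < q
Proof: Since p < y and y < s, p < s. n = l and l = s, hence n = s. Because n | e and e | q, n | q. Since n = s, s | q. q > 0, so s ≤ q. Since p < s, p < q.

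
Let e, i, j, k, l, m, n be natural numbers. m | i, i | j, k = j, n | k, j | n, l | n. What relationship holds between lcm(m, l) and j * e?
lcm(m, l) | j * e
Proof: m | i and i | j, hence m | j. Since k = j and n | k, n | j. Since j | n, n = j. Since l | n, l | j. Since m | j, lcm(m, l) | j. Then lcm(m, l) | j * e.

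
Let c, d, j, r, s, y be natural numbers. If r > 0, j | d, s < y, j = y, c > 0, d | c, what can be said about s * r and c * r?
s * r < c * r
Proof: j = y and j | d, hence y | d. Since d | c, y | c. c > 0, so y ≤ c. Since s < y, s < c. r > 0, so s * r < c * r.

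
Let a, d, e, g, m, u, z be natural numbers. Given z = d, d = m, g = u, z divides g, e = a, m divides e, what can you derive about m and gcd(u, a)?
m divides gcd(u, a)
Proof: Since z = d and d = m, z = m. g = u and z divides g, thus z divides u. Since z = m, m divides u. From e = a and m divides e, m divides a. Since m divides u, m divides gcd(u, a).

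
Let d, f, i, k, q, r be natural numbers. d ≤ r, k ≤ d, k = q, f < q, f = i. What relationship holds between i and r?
i < r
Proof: k ≤ d and d ≤ r, so k ≤ r. k = q, so q ≤ r. f < q, so f < r. Since f = i, i < r.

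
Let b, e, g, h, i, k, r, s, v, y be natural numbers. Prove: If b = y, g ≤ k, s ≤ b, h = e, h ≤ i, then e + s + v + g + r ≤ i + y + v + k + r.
From h = e and h ≤ i, e ≤ i. Since b = y and s ≤ b, s ≤ y. Then s + v ≤ y + v. Since e ≤ i, e + s + v ≤ i + y + v. Since g ≤ k, g + r ≤ k + r. e + s + v ≤ i + y + v, so e + s + v + g + r ≤ i + y + v + k + r.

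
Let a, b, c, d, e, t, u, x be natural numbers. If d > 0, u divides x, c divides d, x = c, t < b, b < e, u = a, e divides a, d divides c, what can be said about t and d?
t < d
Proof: From t < b and b < e, t < e. From c divides d and d divides c, c = d. u = a and u divides x, hence a divides x. Since x = c, a divides c. Since e divides a, e divides c. c = d, so e divides d. Because d > 0, e ≤ d. t < e, so t < d.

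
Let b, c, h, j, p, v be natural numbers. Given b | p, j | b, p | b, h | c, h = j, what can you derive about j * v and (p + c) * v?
j * v | (p + c) * v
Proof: b | p and p | b, hence b = p. j | b, so j | p. h = j and h | c, thus j | c. j | p, so j | p + c. Then j * v | (p + c) * v.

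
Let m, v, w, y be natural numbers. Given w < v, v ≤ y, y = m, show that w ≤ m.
w < v and v ≤ y, so w < y. y = m, so w < m. Then w ≤ m.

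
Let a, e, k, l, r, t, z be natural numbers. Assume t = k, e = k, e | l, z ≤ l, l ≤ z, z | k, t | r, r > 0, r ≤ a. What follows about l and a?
l ≤ a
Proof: Because e = k and e | l, k | l. z ≤ l and l ≤ z, so z = l. Since z | k, l | k. Since k | l, k = l. t = k, so t = l. Because t | r and r > 0, t ≤ r. r ≤ a, so t ≤ a. Since t = l, l ≤ a.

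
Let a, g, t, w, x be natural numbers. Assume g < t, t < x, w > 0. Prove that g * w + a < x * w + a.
g < t and t < x, hence g < x. Since w > 0, by multiplying by a positive, g * w < x * w. Then g * w + a < x * w + a.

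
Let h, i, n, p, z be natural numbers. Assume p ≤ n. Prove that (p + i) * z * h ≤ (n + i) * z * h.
p ≤ n, therefore p + i ≤ n + i. Then (p + i) * z ≤ (n + i) * z. Then (p + i) * z * h ≤ (n + i) * z * h.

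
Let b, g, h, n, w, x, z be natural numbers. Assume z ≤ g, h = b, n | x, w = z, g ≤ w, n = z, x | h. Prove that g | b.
w = z and g ≤ w, so g ≤ z. z ≤ g, so z = g. Since n = z, n = g. From n | x and x | h, n | h. Since h = b, n | b. n = g, so g | b.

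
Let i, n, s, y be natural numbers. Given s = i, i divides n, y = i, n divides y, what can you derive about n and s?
n = s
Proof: y = i and n divides y, so n divides i. i divides n, so i = n. s = i, so s = n. Then n = s.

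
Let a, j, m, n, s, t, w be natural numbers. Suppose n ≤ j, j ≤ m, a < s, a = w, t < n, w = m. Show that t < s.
t < n and n ≤ j, hence t < j. a = w and w = m, therefore a = m. a < s, so m < s. Since j ≤ m, j < s. Since t < j, t < s.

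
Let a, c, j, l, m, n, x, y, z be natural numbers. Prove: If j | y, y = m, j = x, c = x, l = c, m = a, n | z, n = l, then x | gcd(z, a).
l = c and c = x, therefore l = x. n = l and n | z, thus l | z. From l = x, x | z. From y = m and m = a, y = a. Since j = x and j | y, x | y. y = a, so x | a. From x | z, x | gcd(z, a).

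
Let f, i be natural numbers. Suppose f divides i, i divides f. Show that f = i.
Since f divides i and i divides f, by mutual divisibility, f = i.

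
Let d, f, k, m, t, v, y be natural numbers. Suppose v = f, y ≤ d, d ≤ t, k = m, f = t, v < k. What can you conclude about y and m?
y < m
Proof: y ≤ d and d ≤ t, therefore y ≤ t. v = f and f = t, thus v = t. k = m and v < k, therefore v < m. Since v = t, t < m. y ≤ t, so y < m.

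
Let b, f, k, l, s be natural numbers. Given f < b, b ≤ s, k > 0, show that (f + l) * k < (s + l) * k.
From f < b and b ≤ s, f < s. Then f + l < s + l. Combined with k > 0, by multiplying by a positive, (f + l) * k < (s + l) * k.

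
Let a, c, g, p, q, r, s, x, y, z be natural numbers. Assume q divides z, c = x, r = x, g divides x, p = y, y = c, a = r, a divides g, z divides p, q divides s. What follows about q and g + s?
q divides g + s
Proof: From a = r and r = x, a = x. Since a divides g, x divides g. Since g divides x, x = g. Since y = c and c = x, y = x. From q divides z and z divides p, q divides p. p = y, so q divides y. y = x, so q divides x. Since x = g, q divides g. From q divides s, q divides g + s.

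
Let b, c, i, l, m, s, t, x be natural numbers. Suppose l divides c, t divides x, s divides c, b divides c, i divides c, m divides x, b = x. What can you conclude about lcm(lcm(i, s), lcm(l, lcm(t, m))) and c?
lcm(lcm(i, s), lcm(l, lcm(t, m))) divides c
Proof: Because i divides c and s divides c, lcm(i, s) divides c. t divides x and m divides x, therefore lcm(t, m) divides x. Since b = x and b divides c, x divides c. lcm(t, m) divides x, so lcm(t, m) divides c. l divides c, so lcm(l, lcm(t, m)) divides c. lcm(i, s) divides c, so lcm(lcm(i, s), lcm(l, lcm(t, m))) divides c.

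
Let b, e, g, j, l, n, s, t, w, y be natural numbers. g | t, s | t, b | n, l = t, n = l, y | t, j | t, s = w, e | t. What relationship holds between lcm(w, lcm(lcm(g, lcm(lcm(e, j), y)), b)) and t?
lcm(w, lcm(lcm(g, lcm(lcm(e, j), y)), b)) | t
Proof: s = w and s | t, hence w | t. e | t and j | t, thus lcm(e, j) | t. Because y | t, lcm(lcm(e, j), y) | t. g | t, so lcm(g, lcm(lcm(e, j), y)) | t. n = l and l = t, thus n = t. Since b | n, b | t. Since lcm(g, lcm(lcm(e, j), y)) | t, lcm(lcm(g, lcm(lcm(e, j), y)), b) | t. Since w | t, lcm(w, lcm(lcm(g, lcm(lcm(e, j), y)), b)) | t.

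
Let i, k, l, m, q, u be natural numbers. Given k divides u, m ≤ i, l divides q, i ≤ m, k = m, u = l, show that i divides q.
Since m ≤ i and i ≤ m, m = i. Because k = m and k divides u, m divides u. u = l, so m divides l. Since l divides q, m divides q. Since m = i, i divides q.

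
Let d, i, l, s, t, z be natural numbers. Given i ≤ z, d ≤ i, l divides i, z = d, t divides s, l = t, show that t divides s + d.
z = d and i ≤ z, hence i ≤ d. Since d ≤ i, i = d. l = t and l divides i, thus t divides i. i = d, so t divides d. t divides s, so t divides s + d.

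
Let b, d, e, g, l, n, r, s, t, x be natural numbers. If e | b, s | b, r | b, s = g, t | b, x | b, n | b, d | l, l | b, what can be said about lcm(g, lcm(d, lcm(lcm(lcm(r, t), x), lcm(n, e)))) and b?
lcm(g, lcm(d, lcm(lcm(lcm(r, t), x), lcm(n, e)))) | b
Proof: s = g and s | b, therefore g | b. d | l and l | b, hence d | b. r | b and t | b, thus lcm(r, t) | b. Since x | b, lcm(lcm(r, t), x) | b. From n | b and e | b, lcm(n, e) | b. lcm(lcm(r, t), x) | b, so lcm(lcm(lcm(r, t), x), lcm(n, e)) | b. d | b, so lcm(d, lcm(lcm(lcm(r, t), x), lcm(n, e))) | b. Since g | b, lcm(g, lcm(d, lcm(lcm(lcm(r, t), x), lcm(n, e)))) | b.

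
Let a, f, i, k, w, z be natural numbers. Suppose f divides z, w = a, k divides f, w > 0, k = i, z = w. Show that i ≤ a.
Because z = w and f divides z, f divides w. Because k divides f, k divides w. w > 0, so k ≤ w. k = i, so i ≤ w. From w = a, i ≤ a.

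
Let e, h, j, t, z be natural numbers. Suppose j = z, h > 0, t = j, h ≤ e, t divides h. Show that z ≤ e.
t = j and t divides h, hence j divides h. Since j = z, z divides h. Because h > 0, z ≤ h. h ≤ e, so z ≤ e.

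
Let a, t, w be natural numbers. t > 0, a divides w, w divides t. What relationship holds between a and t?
a ≤ t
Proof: a divides w and w divides t, thus a divides t. t > 0, so a ≤ t.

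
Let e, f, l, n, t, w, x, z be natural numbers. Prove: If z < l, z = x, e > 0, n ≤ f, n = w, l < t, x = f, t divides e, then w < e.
Since n = w and n ≤ f, w ≤ f. Because z = x and z < l, x < l. x = f, so f < l. Since w ≤ f, w < l. t divides e and e > 0, so t ≤ e. Since l < t, l < e. w < l, so w < e.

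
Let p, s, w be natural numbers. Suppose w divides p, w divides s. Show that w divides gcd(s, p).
w divides s and w divides p. Because common divisors divide the gcd, w divides gcd(s, p).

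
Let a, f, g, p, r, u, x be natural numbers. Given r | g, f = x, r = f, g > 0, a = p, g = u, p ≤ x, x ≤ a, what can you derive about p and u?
p ≤ u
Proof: r = f and f = x, therefore r = x. a = p and x ≤ a, thus x ≤ p. p ≤ x, so x = p. r = x, so r = p. r | g and g > 0, thus r ≤ g. g = u, so r ≤ u. r = p, so p ≤ u.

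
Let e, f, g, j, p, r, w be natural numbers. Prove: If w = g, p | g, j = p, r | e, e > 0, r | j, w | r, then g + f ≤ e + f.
j = p and r | j, hence r | p. p | g, so r | g. w = g and w | r, hence g | r. r | g, so r = g. r | e and e > 0, therefore r ≤ e. Since r = g, g ≤ e. Then g + f ≤ e + f.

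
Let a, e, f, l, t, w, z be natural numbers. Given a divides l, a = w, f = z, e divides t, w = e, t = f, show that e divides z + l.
t = f and e divides t, hence e divides f. f = z, so e divides z. a = w and a divides l, hence w divides l. w = e, so e divides l. Since e divides z, e divides z + l.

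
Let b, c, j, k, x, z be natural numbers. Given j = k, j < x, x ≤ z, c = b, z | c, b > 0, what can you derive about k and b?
k < b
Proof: j = k and j < x, thus k < x. x ≤ z, so k < z. Because c = b and z | c, z | b. Since b > 0, z ≤ b. k < z, so k < b.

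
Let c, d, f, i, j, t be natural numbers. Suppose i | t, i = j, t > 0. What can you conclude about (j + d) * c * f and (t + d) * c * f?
(j + d) * c * f ≤ (t + d) * c * f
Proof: i = j and i | t, hence j | t. Since t > 0, j ≤ t. Then j + d ≤ t + d. Then (j + d) * c ≤ (t + d) * c. Then (j + d) * c * f ≤ (t + d) * c * f.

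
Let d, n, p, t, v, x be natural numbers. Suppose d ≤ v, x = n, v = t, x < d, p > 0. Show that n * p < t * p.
x = n and x < d, hence n < d. d ≤ v, so n < v. Since v = t, n < t. Since p > 0, n * p < t * p.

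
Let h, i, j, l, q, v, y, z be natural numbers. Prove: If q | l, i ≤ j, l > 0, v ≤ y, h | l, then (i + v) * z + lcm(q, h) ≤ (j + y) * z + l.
i ≤ j and v ≤ y, hence i + v ≤ j + y. Then (i + v) * z ≤ (j + y) * z. q | l and h | l, thus lcm(q, h) | l. l > 0, so lcm(q, h) ≤ l. (i + v) * z ≤ (j + y) * z, so (i + v) * z + lcm(q, h) ≤ (j + y) * z + l.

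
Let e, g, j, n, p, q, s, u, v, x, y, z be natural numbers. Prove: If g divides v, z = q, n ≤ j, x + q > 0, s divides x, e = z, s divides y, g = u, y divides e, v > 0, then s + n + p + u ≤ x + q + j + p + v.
e = z and z = q, therefore e = q. Because s divides y and y divides e, s divides e. e = q, so s divides q. Since s divides x, s divides x + q. x + q > 0, so s ≤ x + q. n ≤ j, thus n + p ≤ j + p. g divides v and v > 0, thus g ≤ v. Because g = u, u ≤ v. n + p ≤ j + p, so n + p + u ≤ j + p + v. s ≤ x + q, so s + n + p + u ≤ x + q + j + p + v.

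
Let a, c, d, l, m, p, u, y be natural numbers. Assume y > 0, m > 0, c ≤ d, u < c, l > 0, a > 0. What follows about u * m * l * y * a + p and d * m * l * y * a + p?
u * m * l * y * a + p < d * m * l * y * a + p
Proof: Because u < c and c ≤ d, u < d. Since m > 0, by multiplying by a positive, u * m < d * m. Combining with l > 0, by multiplying by a positive, u * m * l < d * m * l. Since y > 0, by multiplying by a positive, u * m * l * y < d * m * l * y. Using a > 0, by multiplying by a positive, u * m * l * y * a < d * m * l * y * a. Then u * m * l * y * a + p < d * m * l * y * a + p.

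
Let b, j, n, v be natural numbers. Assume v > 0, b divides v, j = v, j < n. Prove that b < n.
Since b divides v and v > 0, b ≤ v. j = v and j < n, hence v < n. Since b ≤ v, b < n.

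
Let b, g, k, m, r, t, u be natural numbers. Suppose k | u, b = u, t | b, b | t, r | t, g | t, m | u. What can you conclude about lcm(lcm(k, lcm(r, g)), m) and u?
lcm(lcm(k, lcm(r, g)), m) | u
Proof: Because t | b and b | t, t = b. r | t and g | t, thus lcm(r, g) | t. t = b, so lcm(r, g) | b. b = u, so lcm(r, g) | u. k | u, so lcm(k, lcm(r, g)) | u. m | u, so lcm(lcm(k, lcm(r, g)), m) | u.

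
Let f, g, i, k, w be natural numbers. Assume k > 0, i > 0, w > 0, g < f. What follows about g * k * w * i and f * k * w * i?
g * k * w * i < f * k * w * i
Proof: g < f and k > 0, hence g * k < f * k. Because w > 0, g * k * w < f * k * w. Since i > 0, g * k * w * i < f * k * w * i.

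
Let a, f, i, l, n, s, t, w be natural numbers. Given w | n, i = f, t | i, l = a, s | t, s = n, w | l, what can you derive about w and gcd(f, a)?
w | gcd(f, a)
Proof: s = n and s | t, therefore n | t. Since w | n, w | t. Since t | i, w | i. i = f, so w | f. l = a and w | l, hence w | a. w | f, so w | gcd(f, a).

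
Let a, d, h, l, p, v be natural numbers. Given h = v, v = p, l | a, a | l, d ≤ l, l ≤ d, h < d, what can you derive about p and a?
p < a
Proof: h = v and v = p, so h = p. l | a and a | l, thus l = a. Since d ≤ l and l ≤ d, d = l. Since h < d, h < l. l = a, so h < a. Since h = p, p < a.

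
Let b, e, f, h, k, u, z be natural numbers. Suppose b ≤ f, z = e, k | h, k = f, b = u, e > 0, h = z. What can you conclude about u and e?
u ≤ e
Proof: Since b = u and b ≤ f, u ≤ f. h = z and z = e, hence h = e. k = f and k | h, so f | h. h = e, so f | e. e > 0, so f ≤ e. u ≤ f, so u ≤ e.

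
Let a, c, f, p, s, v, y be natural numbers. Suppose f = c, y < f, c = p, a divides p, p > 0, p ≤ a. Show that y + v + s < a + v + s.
f = c and c = p, hence f = p. a divides p and p > 0, so a ≤ p. p ≤ a, so p = a. Since f = p, f = a. Since y < f, y < a. Then y + v < a + v. Then y + v + s < a + v + s.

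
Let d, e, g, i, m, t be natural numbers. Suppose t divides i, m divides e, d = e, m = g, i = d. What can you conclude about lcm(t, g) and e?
lcm(t, g) divides e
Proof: i = d and t divides i, hence t divides d. Since d = e, t divides e. m = g and m divides e, thus g divides e. t divides e, so lcm(t, g) divides e.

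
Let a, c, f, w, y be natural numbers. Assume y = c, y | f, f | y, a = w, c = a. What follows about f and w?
f = w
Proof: f | y and y | f, thus f = y. Since y = c, f = c. c = a, so f = a. a = w, so f = w.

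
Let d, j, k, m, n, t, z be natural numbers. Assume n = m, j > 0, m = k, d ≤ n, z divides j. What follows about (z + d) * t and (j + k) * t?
(z + d) * t ≤ (j + k) * t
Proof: From z divides j and j > 0, z ≤ j. n = m and m = k, therefore n = k. d ≤ n, so d ≤ k. Since z ≤ j, z + d ≤ j + k. By multiplying by a non-negative, (z + d) * t ≤ (j + k) * t.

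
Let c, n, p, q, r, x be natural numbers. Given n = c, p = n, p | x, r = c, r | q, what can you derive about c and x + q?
c | x + q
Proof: p = n and p | x, hence n | x. Since n = c, c | x. Since r = c and r | q, c | q. Since c | x, c | x + q.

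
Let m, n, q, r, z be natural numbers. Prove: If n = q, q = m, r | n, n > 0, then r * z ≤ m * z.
From n = q and q = m, n = m. r | n and n > 0, thus r ≤ n. n = m, so r ≤ m. Then r * z ≤ m * z.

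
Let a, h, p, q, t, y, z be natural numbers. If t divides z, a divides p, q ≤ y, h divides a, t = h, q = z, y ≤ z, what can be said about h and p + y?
h divides p + y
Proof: Since h divides a and a divides p, h divides p. Since q = z and q ≤ y, z ≤ y. y ≤ z, so z = y. Since t divides z, t divides y. Since t = h, h divides y. h divides p, so h divides p + y.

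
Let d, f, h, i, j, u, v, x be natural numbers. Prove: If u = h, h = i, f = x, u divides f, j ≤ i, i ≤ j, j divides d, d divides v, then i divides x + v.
From u = h and h = i, u = i. Because f = x and u divides f, u divides x. Since u = i, i divides x. j ≤ i and i ≤ j, hence j = i. Since j divides d, i divides d. Because d divides v, i divides v. i divides x, so i divides x + v.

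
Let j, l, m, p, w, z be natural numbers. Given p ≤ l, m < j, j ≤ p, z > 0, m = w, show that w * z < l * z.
j ≤ p and p ≤ l, hence j ≤ l. m < j, so m < l. Since m = w, w < l. Since z > 0, w * z < l * z.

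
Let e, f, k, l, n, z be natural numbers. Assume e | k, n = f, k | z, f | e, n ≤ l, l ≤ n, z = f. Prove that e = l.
l ≤ n and n ≤ l, thus l = n. Since n = f, l = f. Because z = f and k | z, k | f. e | k, so e | f. Since f | e, f = e. Since l = f, l = e. Then e = l.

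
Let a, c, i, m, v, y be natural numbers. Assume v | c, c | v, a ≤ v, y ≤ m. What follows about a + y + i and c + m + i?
a + y + i ≤ c + m + i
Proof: Since v | c and c | v, v = c. a ≤ v, so a ≤ c. Since y ≤ m, a + y ≤ c + m. Then a + y + i ≤ c + m + i.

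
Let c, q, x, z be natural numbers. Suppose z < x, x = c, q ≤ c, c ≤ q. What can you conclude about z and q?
z < q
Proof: c ≤ q and q ≤ c, therefore c = q. Since x = c, x = q. Because z < x, z < q.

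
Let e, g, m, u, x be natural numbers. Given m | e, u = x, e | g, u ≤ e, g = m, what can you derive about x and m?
x ≤ m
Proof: g = m and e | g, thus e | m. Since m | e, e = m. From u = x and u ≤ e, x ≤ e. Since e = m, x ≤ m.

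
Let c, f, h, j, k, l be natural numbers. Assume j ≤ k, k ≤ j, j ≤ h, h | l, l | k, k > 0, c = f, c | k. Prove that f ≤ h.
j ≤ k and k ≤ j, therefore j = k. Since j ≤ h, k ≤ h. From h | l and l | k, h | k. k > 0, so h ≤ k. Since k ≤ h, k = h. Since c = f and c | k, f | k. k > 0, so f ≤ k. k = h, so f ≤ h.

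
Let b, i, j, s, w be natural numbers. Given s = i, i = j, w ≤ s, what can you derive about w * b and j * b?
w * b ≤ j * b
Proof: s = i and i = j, hence s = j. w ≤ s, so w ≤ j. Then w * b ≤ j * b.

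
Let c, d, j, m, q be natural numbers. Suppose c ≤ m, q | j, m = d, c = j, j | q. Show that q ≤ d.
j | q and q | j, so j = q. Because c = j, c = q. c ≤ m, so q ≤ m. Since m = d, q ≤ d.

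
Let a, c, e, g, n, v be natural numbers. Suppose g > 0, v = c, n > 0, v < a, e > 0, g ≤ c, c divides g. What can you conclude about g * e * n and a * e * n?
g * e * n < a * e * n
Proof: Since c divides g and g > 0, c ≤ g. g ≤ c, so c = g. From v = c and v < a, c < a. From c = g, g < a. From e > 0, by multiplying by a positive, g * e < a * e. Using n > 0 and multiplying by a positive, g * e * n < a * e * n.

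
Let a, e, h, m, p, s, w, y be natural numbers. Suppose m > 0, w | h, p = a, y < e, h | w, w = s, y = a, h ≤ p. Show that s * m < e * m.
h | w and w | h, hence h = w. From h ≤ p, w ≤ p. p = a, so w ≤ a. w = s, so s ≤ a. y = a and y < e, hence a < e. Since s ≤ a, s < e. Since m > 0, s * m < e * m.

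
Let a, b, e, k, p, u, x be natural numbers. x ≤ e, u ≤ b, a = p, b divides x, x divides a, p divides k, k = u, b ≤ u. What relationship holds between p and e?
p ≤ e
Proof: a = p and x divides a, hence x divides p. Since k = u and p divides k, p divides u. b ≤ u and u ≤ b, therefore b = u. Since b divides x, u divides x. Since p divides u, p divides x. Since x divides p, x = p. From x ≤ e, p ≤ e.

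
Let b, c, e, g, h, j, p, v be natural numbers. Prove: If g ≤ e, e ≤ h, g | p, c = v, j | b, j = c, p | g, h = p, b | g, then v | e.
Because p | g and g | p, p = g. Since h = p, h = g. e ≤ h, so e ≤ g. Since g ≤ e, g = e. Because j | b and b | g, j | g. Since j = c, c | g. Because c = v, v | g. g = e, so v | e.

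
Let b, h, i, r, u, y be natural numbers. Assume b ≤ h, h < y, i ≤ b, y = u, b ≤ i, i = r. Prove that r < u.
b ≤ i and i ≤ b, therefore b = i. Since i = r, b = r. From b ≤ h, r ≤ h. Since y = u and h < y, h < u. r ≤ h, so r < u.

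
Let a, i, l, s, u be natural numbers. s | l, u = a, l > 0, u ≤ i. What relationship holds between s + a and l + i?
s + a ≤ l + i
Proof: s | l and l > 0, hence s ≤ l. Because u = a and u ≤ i, a ≤ i. s ≤ l, so s + a ≤ l + i.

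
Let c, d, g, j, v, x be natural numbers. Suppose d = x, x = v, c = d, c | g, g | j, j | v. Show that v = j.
d = x and x = v, therefore d = v. c = d and c | g, therefore d | g. g | j, so d | j. Since d = v, v | j. Since j | v, v = j.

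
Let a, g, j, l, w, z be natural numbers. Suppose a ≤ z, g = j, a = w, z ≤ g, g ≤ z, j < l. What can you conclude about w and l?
w < l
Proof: z ≤ g and g ≤ z, thus z = g. Since g = j, z = j. a = w and a ≤ z, therefore w ≤ z. z = j, so w ≤ j. j < l, so w < l.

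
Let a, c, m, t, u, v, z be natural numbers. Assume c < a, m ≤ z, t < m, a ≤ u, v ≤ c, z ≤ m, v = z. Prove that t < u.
Because z ≤ m and m ≤ z, z = m. Since v = z, v = m. c < a and a ≤ u, hence c < u. v ≤ c, so v < u. v = m, so m < u. Since t < m, t < u.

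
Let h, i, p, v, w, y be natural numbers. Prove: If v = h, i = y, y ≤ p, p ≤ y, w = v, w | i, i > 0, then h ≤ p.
y ≤ p and p ≤ y, thus y = p. From i = y, i = p. Since w = v and w | i, v | i. i > 0, so v ≤ i. i = p, so v ≤ p. v = h, so h ≤ p.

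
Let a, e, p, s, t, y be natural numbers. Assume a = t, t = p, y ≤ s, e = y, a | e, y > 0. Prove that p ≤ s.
a = t and t = p, so a = p. Since e = y and a | e, a | y. From y > 0, a ≤ y. Since a = p, p ≤ y. Since y ≤ s, p ≤ s.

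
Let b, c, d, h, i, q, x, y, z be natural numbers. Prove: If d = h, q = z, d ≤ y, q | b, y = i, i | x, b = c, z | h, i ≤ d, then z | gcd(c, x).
q = z and q | b, so z | b. b = c, so z | c. y = i and d ≤ y, therefore d ≤ i. Since i ≤ d, i = d. Since d = h, i = h. Since i | x, h | x. Since z | h, z | x. z | c, so z | gcd(c, x).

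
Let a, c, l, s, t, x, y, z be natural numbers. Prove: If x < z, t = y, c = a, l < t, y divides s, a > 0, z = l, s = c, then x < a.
z = l and x < z, so x < l. t = y and l < t, therefore l < y. From x < l, x < y. s = c and c = a, hence s = a. y divides s, so y divides a. a > 0, so y ≤ a. Since x < y, x < a.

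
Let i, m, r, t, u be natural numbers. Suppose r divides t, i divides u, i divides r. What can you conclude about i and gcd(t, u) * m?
i divides gcd(t, u) * m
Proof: i divides r and r divides t, therefore i divides t. i divides u, so i divides gcd(t, u). Then i divides gcd(t, u) * m.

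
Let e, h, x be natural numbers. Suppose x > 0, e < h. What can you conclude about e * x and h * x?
e * x < h * x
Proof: e < h and x > 0. By multiplying by a positive, e * x < h * x.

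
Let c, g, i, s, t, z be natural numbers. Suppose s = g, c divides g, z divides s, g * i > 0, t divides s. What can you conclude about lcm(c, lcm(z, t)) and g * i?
lcm(c, lcm(z, t)) ≤ g * i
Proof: z divides s and t divides s, so lcm(z, t) divides s. Since s = g, lcm(z, t) divides g. Since c divides g, lcm(c, lcm(z, t)) divides g. Then lcm(c, lcm(z, t)) divides g * i. g * i > 0, so lcm(c, lcm(z, t)) ≤ g * i.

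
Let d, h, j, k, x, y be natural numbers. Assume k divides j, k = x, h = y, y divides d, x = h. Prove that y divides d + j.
x = h and h = y, hence x = y. k = x and k divides j, therefore x divides j. x = y, so y divides j. Since y divides d, y divides d + j.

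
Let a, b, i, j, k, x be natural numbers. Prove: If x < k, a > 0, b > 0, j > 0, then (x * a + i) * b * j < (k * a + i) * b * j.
Since x < k and a > 0, x * a < k * a. Then x * a + i < k * a + i. b > 0, so (x * a + i) * b < (k * a + i) * b. Since j > 0, (x * a + i) * b * j < (k * a + i) * b * j.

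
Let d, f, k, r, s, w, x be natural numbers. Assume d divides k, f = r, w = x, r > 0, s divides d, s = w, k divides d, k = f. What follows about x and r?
x ≤ r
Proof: k = f and f = r, therefore k = r. From d divides k and k divides d, d = k. Since s divides d, s divides k. k = r, so s divides r. s = w, so w divides r. r > 0, so w ≤ r. w = x, so x ≤ r.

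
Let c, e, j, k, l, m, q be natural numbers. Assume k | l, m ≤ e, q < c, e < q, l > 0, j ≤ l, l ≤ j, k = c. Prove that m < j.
l ≤ j and j ≤ l, hence l = j. Because m ≤ e and e < q, m < q. q < c, so m < c. k = c and k | l, therefore c | l. l > 0, so c ≤ l. m < c, so m < l. l = j, so m < j.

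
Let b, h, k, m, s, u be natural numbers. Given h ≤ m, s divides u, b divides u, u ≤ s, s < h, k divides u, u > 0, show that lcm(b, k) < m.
b divides u and k divides u, thus lcm(b, k) divides u. Since u > 0, lcm(b, k) ≤ u. s divides u and u > 0, hence s ≤ u. u ≤ s, so s = u. s < h and h ≤ m, so s < m. Since s = u, u < m. lcm(b, k) ≤ u, so lcm(b, k) < m.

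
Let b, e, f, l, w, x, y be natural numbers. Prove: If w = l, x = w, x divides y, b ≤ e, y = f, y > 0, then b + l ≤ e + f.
Since x = w and x divides y, w divides y. Since w = l, l divides y. y > 0, so l ≤ y. Since y = f, l ≤ f. b ≤ e, so b + l ≤ e + f.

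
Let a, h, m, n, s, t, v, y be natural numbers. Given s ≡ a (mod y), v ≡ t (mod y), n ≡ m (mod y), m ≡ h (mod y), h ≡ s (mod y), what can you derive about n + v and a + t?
n + v ≡ a + t (mod y)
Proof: From n ≡ m (mod y) and m ≡ h (mod y), n ≡ h (mod y). From h ≡ s (mod y), n ≡ s (mod y). Since s ≡ a (mod y), n ≡ a (mod y). v ≡ t (mod y), so n + v ≡ a + t (mod y).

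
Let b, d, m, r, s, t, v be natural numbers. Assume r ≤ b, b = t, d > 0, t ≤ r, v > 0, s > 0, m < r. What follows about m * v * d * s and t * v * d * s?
m * v * d * s < t * v * d * s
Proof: b = t and r ≤ b, hence r ≤ t. Since t ≤ r, r = t. Because m < r, m < t. Combining with v > 0, by multiplying by a positive, m * v < t * v. Combining with d > 0, by multiplying by a positive, m * v * d < t * v * d. Since s > 0, by multiplying by a positive, m * v * d * s < t * v * d * s.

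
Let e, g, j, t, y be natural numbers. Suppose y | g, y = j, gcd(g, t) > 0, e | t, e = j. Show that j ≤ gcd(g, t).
Since y = j and y | g, j | g. Since e = j and e | t, j | t. j | g, so j | gcd(g, t). Since gcd(g, t) > 0, j ≤ gcd(g, t).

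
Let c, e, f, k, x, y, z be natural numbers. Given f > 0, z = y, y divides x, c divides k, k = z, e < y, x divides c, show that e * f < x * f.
From k = z and z = y, k = y. Since c divides k, c divides y. Since x divides c, x divides y. y divides x, so y = x. e < y, so e < x. Using f > 0 and multiplying by a positive, e * f < x * f.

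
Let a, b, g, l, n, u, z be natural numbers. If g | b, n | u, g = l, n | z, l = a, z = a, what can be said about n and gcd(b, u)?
n | gcd(b, u)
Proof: z = a and n | z, therefore n | a. g = l and l = a, therefore g = a. Since g | b, a | b. n | a, so n | b. Since n | u, n | gcd(b, u).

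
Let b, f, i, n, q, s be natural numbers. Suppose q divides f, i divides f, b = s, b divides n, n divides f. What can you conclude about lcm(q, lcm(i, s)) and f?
lcm(q, lcm(i, s)) divides f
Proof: From b divides n and n divides f, b divides f. b = s, so s divides f. From i divides f, lcm(i, s) divides f. Since q divides f, lcm(q, lcm(i, s)) divides f.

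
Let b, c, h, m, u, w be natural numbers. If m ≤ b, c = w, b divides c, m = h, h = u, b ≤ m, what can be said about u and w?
u divides w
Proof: b ≤ m and m ≤ b, so b = m. Since m = h, b = h. Since h = u, b = u. Since c = w and b divides c, b divides w. b = u, so u divides w.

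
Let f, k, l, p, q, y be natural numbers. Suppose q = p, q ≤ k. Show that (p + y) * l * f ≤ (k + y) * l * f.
Since q = p and q ≤ k, p ≤ k. Then p + y ≤ k + y. Then (p + y) * l ≤ (k + y) * l. Then (p + y) * l * f ≤ (k + y) * l * f.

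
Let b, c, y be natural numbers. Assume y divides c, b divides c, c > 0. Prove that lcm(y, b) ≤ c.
From y divides c and b divides c, lcm(y, b) divides c. From c > 0, lcm(y, b) ≤ c.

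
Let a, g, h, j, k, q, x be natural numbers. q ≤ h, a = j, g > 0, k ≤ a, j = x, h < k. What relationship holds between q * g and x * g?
q * g < x * g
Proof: From q ≤ h and h < k, q < k. a = j and j = x, so a = x. k ≤ a, so k ≤ x. Since q < k, q < x. g > 0, so q * g < x * g.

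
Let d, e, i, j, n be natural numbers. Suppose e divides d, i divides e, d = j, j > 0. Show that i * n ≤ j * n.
d = j and e divides d, therefore e divides j. Since i divides e, i divides j. Since j > 0, i ≤ j. By multiplying by a non-negative, i * n ≤ j * n.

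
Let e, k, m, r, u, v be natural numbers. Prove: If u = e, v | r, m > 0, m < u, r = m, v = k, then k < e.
r = m and v | r, therefore v | m. m > 0, so v ≤ m. Since v = k, k ≤ m. u = e and m < u, therefore m < e. Because k ≤ m, k < e.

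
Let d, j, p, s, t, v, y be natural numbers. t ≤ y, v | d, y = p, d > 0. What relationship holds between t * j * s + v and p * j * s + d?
t * j * s + v ≤ p * j * s + d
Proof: Because y = p and t ≤ y, t ≤ p. Then t * j ≤ p * j. Then t * j * s ≤ p * j * s. v | d and d > 0, thus v ≤ d. Since t * j * s ≤ p * j * s, t * j * s + v ≤ p * j * s + d.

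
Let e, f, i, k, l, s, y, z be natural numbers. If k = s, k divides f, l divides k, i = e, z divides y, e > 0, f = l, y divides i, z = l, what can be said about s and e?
s ≤ e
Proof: f = l and k divides f, thus k divides l. Since l divides k, l = k. k = s, so l = s. From i = e and y divides i, y divides e. z divides y, so z divides e. Because z = l, l divides e. l = s, so s divides e. Since e > 0, s ≤ e.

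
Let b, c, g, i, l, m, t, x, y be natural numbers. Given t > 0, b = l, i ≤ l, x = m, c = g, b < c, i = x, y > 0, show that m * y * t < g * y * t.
Because i = x and x = m, i = m. Since i ≤ l, m ≤ l. c = g and b < c, so b < g. b = l, so l < g. m ≤ l, so m < g. Since y > 0, by multiplying by a positive, m * y < g * y. Since t > 0, by multiplying by a positive, m * y * t < g * y * t.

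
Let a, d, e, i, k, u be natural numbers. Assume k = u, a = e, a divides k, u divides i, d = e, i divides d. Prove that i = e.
a = e and a divides k, thus e divides k. Since k = u, e divides u. From u divides i, e divides i. d = e and i divides d, hence i divides e. Since e divides i, e = i. Then i = e.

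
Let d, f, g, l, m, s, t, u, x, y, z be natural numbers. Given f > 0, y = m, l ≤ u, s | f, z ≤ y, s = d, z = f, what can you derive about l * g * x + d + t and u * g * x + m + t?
l * g * x + d + t ≤ u * g * x + m + t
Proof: Because l ≤ u, l * g ≤ u * g. Then l * g * x ≤ u * g * x. From s = d and s | f, d | f. Since f > 0, d ≤ f. z = f and z ≤ y, hence f ≤ y. Since y = m, f ≤ m. d ≤ f, so d ≤ m. Then d + t ≤ m + t. l * g * x ≤ u * g * x, so l * g * x + d + t ≤ u * g * x + m + t.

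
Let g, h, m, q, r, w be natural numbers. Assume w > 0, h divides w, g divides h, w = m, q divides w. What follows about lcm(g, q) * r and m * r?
lcm(g, q) * r ≤ m * r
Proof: g divides h and h divides w, therefore g divides w. q divides w, so lcm(g, q) divides w. w > 0, so lcm(g, q) ≤ w. From w = m, lcm(g, q) ≤ m. By multiplying by a non-negative, lcm(g, q) * r ≤ m * r.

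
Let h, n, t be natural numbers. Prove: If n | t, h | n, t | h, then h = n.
n | t and t | h, hence n | h. h | n, so h = n.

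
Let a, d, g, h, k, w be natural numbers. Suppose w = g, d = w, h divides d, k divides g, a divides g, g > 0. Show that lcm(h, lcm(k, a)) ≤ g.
From d = w and h divides d, h divides w. Since w = g, h divides g. k divides g and a divides g, hence lcm(k, a) divides g. Because h divides g, lcm(h, lcm(k, a)) divides g. g > 0, so lcm(h, lcm(k, a)) ≤ g.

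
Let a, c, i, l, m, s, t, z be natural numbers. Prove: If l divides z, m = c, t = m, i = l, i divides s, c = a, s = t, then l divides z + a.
t = m and m = c, thus t = c. c = a, so t = a. i = l and i divides s, therefore l divides s. Since s = t, l divides t. t = a, so l divides a. Since l divides z, l divides z + a.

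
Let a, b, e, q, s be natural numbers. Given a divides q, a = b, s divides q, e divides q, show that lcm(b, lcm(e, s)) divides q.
Since a = b and a divides q, b divides q. e divides q and s divides q, thus lcm(e, s) divides q. Because b divides q, lcm(b, lcm(e, s)) divides q.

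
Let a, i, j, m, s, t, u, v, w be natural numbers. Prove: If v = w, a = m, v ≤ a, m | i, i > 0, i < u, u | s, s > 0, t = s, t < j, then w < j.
a = m and v ≤ a, thus v ≤ m. m | i and i > 0, so m ≤ i. v ≤ m, so v ≤ i. v = w, so w ≤ i. Since u | s and s > 0, u ≤ s. Since i < u, i < s. From t = s and t < j, s < j. Since i < s, i < j. w ≤ i, so w < j.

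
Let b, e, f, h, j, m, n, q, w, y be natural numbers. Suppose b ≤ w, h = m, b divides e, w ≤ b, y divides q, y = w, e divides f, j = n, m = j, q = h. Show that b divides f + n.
Because b divides e and e divides f, b divides f. h = m and m = j, therefore h = j. From j = n, h = n. w ≤ b and b ≤ w, so w = b. q = h and y divides q, hence y divides h. Since y = w, w divides h. Since w = b, b divides h. Since h = n, b divides n. Since b divides f, b divides f + n.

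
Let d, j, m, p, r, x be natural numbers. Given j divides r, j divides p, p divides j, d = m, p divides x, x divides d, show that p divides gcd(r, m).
Because j divides p and p divides j, j = p. j divides r, so p divides r. d = m and x divides d, hence x divides m. p divides x, so p divides m. Since p divides r, p divides gcd(r, m).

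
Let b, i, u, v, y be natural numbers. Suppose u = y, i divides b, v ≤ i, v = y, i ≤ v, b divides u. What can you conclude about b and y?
b = y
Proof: u = y and b divides u, thus b divides y. i ≤ v and v ≤ i, therefore i = v. i divides b, so v divides b. Since v = y, y divides b. b divides y, so b = y.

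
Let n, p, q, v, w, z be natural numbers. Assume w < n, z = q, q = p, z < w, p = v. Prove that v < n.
z = q and q = p, therefore z = p. p = v, so z = v. Since z < w and w < n, z < n. z = v, so v < n.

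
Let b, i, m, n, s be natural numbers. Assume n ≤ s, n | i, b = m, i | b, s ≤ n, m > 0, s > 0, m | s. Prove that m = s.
From n ≤ s and s ≤ n, n = s. From n | i and i | b, n | b. Because b = m, n | m. Since n = s, s | m. m > 0, so s ≤ m. Since m | s and s > 0, m ≤ s. Since s ≤ m, s = m. Then m = s.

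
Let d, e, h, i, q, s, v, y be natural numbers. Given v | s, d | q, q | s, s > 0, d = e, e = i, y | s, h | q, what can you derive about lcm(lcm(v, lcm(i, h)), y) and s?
lcm(lcm(v, lcm(i, h)), y) ≤ s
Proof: d = e and d | q, therefore e | q. e = i, so i | q. h | q, so lcm(i, h) | q. q | s, so lcm(i, h) | s. v | s, so lcm(v, lcm(i, h)) | s. Since y | s, lcm(lcm(v, lcm(i, h)), y) | s. s > 0, so lcm(lcm(v, lcm(i, h)), y) ≤ s.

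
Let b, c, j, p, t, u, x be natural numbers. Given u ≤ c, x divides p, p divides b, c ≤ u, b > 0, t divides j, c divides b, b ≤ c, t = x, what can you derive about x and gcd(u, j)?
x divides gcd(u, j)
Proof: From c divides b and b > 0, c ≤ b. Because b ≤ c, b = c. c ≤ u and u ≤ c, therefore c = u. From b = c, b = u. x divides p and p divides b, so x divides b. Because b = u, x divides u. Since t = x and t divides j, x divides j. Since x divides u, x divides gcd(u, j).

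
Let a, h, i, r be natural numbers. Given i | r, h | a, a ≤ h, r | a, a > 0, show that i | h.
h | a and a > 0, therefore h ≤ a. a ≤ h, so a = h. Since r | a, r | h. Since i | r, i | h.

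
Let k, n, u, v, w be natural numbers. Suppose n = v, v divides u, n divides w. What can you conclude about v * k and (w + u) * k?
v * k divides (w + u) * k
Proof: n = v and n divides w, therefore v divides w. v divides u, so v divides w + u. Then v * k divides (w + u) * k.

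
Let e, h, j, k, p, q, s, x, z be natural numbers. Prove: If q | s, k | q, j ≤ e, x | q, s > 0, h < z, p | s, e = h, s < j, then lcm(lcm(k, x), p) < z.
k | q and x | q, therefore lcm(k, x) | q. q | s, so lcm(k, x) | s. p | s, so lcm(lcm(k, x), p) | s. s > 0, so lcm(lcm(k, x), p) ≤ s. e = h and j ≤ e, so j ≤ h. Since s < j, s < h. Since h < z, s < z. lcm(lcm(k, x), p) ≤ s, so lcm(lcm(k, x), p) < z.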